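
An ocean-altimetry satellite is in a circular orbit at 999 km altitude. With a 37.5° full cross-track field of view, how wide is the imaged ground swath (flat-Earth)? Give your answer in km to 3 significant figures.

Half-angle = 37.5°/2 = 18.75°.
Swath width ≈ 2h·tan(θ/2) = 2 × 999 × tan(18.75°) = 678.2 km.

678 km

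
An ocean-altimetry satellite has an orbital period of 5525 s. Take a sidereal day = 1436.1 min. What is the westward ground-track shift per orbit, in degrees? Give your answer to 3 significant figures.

23.1°

During one orbit Earth rotates (5525.0 / 86166) × 360° = 23.08°.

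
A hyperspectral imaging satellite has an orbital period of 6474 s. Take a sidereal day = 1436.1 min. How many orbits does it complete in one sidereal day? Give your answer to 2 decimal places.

Orbits per sidereal day = 86166 / 6474.0 = 13.310.

13.31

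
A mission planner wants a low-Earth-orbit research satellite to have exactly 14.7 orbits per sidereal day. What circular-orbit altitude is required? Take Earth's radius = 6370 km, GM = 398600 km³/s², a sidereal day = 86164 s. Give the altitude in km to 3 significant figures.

Required period T = 86164 / 14.7 = 5861.5 s.
From T = 2π√(a³/μ): a = (μ T²/4π²)^(1/3) = (398600 × 5861.5² / 4π²)^(1/3) = 7026 km.
Altitude h = a − R = 7026 − 6370 = 656 km.

656 km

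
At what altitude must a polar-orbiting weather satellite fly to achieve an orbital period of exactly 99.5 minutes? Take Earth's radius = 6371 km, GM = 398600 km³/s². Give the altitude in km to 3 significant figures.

T = 99.5 min = 5970.0 s.
From T = 2π√(a³/μ): a = (μ T²/4π²)^(1/3) = (398600 × 5970.0² / 4π²)^(1/3) = 7113 km.
Altitude h = a − R = 7113 − 6371 = 742 km.

742 km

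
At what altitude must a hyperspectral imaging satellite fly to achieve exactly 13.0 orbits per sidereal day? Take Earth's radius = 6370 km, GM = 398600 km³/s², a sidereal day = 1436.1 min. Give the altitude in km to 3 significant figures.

1260 km

Required period T = 86166 / 13.0 = 6628.2 s.
From T = 2π√(a³/μ): a = (μ T²/4π²)^(1/3) = (398600 × 6628.2² / 4π²)^(1/3) = 7626 km.
Altitude h = a − R = 7626 − 6370 = 1256 km.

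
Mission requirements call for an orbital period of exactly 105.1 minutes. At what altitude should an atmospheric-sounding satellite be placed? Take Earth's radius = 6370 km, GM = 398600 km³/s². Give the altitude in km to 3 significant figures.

1010 km

T = 105.1 min = 6306.0 s.
From T = 2π√(a³/μ): a = (μ T²/4π²)^(1/3) = (398600 × 6306.0² / 4π²)^(1/3) = 7377 km.
Altitude h = a − R = 7377 − 6370 = 1007 km.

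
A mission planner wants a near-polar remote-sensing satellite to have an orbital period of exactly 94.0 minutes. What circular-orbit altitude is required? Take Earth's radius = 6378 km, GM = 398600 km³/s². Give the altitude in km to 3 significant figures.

470 km

T = 94.0 min = 5640.0 s.
From T = 2π√(a³/μ): a = (μ T²/4π²)^(1/3) = (398600 × 5640.0² / 4π²)^(1/3) = 6848 km.
Altitude h = a − R = 6848 − 6378 = 470 km.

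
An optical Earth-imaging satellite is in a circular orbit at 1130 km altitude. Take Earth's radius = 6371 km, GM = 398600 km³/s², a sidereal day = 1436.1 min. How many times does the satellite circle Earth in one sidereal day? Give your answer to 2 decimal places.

13.33

Semi-major axis a = 6371 + 1130 = 7501 km. Period T = 2π√(a³/μ) = 2π√(7501³/398600) = 6465.3 s = 107.76 min.
Orbits per sidereal day = 86166 / 6465.3 = 13.327.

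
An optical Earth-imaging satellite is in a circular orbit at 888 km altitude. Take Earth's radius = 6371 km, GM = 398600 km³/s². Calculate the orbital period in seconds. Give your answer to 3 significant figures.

Semi-major axis a = 6371 + 888 = 7259 km. Period T = 2π√(a³/μ) = 2π√(7259³/398600) = 6155.0 s = 102.58 min.

6150 seconds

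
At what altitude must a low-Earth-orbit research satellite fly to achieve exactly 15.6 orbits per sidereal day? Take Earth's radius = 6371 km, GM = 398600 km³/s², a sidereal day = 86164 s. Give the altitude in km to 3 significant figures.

Required period T = 86164 / 15.6 = 5523.3 s.
From T = 2π√(a³/μ): a = (μ T²/4π²)^(1/3) = (398600 × 5523.3² / 4π²)^(1/3) = 6753 km.
Altitude h = a − R = 6753 − 6371 = 382 km.

382 km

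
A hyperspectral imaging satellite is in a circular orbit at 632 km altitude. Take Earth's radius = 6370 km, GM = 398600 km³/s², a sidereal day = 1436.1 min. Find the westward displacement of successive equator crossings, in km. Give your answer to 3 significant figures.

Semi-major axis a = 6370 + 632 = 7002 km. Period T = 2π√(a³/μ) = 2π√(7002³/398600) = 5831.0 s = 97.18 min.
During one orbit Earth rotates (5831.0 / 86166) × 360° = 24.36°.
At the equator that is 24.36° × (2π·6370/360) km/° = 24.36 × 111.2 = 2708 km.

2710 km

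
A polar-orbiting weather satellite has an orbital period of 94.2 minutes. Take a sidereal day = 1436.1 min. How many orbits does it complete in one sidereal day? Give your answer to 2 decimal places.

15.25

T = 94.2 min = 5652.0 s.
Orbits per sidereal day = 86166 / 5652.0 = 15.245.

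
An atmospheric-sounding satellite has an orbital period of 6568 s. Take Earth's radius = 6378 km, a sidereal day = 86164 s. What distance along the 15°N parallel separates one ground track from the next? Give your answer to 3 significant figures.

Node shift per orbit = (6568.0/86164) × 360° = 27.44°.
Equatorial spacing = 27.44 × 111.3 km/° = 3055 km.
At 15° latitude, spacing = 3055 × cos(15°) = 2951 km.

2950 km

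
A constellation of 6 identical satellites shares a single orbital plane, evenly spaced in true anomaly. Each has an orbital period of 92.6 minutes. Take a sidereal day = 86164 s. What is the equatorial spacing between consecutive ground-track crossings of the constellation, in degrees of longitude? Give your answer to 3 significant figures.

T = 92.6 min = 5556.0 s.
Single-satellite node shift = (5556.0/86164) × 360° = 23.21°.
With 6 satellites evenly phased, successive equator crossings are 23.21/6 = 3.869° apart.

3.87°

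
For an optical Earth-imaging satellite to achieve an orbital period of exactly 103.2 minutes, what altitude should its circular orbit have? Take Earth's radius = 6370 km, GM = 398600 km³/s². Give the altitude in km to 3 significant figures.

T = 103.2 min = 6192.0 s.
From T = 2π√(a³/μ): a = (μ T²/4π²)^(1/3) = (398600 × 6192.0² / 4π²)^(1/3) = 7288 km.
Altitude h = a − R = 7288 − 6370 = 918 km.

918 km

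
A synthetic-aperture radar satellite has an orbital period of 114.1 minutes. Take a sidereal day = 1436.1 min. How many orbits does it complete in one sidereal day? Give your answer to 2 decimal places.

12.59

T = 114.1 min = 6846.0 s.
Orbits per sidereal day = 86166 / 6846.0 = 12.586.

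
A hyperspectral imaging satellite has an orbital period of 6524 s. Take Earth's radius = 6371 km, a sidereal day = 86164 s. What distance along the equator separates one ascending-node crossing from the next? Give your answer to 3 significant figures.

3030 km

During one orbit Earth rotates (6524.0 / 86164) × 360° = 27.26°.
At the equator that is 27.26° × (2π·6371/360) km/° = 27.26 × 111.2 = 3031 km.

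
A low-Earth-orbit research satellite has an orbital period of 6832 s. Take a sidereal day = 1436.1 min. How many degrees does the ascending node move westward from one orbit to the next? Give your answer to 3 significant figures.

28.5°

During one orbit Earth rotates (6832.0 / 86166) × 360° = 28.54°.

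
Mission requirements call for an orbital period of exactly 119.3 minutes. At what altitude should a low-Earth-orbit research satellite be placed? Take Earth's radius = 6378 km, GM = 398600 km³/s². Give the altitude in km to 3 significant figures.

T = 119.3 min = 7158.0 s.
From T = 2π√(a³/μ): a = (μ T²/4π²)^(1/3) = (398600 × 7158.0² / 4π²)^(1/3) = 8028 km.
Altitude h = a − R = 8028 − 6378 = 1650 km.

1650 km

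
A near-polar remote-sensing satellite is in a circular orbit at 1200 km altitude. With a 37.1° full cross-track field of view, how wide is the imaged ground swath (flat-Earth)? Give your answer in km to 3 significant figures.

805 km

Half-angle = 37.1°/2 = 18.55°.
Swath width ≈ 2h·tan(θ/2) = 2 × 1200 × tan(18.55°) = 805.4 km.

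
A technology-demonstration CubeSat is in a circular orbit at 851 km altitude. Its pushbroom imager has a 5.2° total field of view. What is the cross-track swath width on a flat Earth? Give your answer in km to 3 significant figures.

Half-angle = 5.2°/2 = 2.6°.
Swath width ≈ 2h·tan(θ/2) = 2 × 851 × tan(2.6°) = 77.3 km.

77.3 km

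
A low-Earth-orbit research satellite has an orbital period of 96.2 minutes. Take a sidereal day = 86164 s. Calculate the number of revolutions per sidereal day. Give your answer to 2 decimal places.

T = 96.2 min = 5772.0 s.
Orbits per sidereal day = 86164 / 5772.0 = 14.928.

14.93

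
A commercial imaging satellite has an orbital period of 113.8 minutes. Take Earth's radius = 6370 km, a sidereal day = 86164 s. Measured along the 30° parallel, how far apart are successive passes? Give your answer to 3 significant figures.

T = 113.8 min = 6828.0 s.
Node shift per orbit = (6828.0/86164) × 360° = 28.53°.
Equatorial spacing = 28.53 × 111.2 km/° = 3172 km.
At 30° latitude, spacing = 3172 × cos(30°) = 2747 km.

2750 km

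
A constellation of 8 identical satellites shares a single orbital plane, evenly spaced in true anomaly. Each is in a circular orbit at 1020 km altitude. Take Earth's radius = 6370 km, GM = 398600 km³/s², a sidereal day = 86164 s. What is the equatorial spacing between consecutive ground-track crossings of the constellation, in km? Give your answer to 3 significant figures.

367 km

Semi-major axis a = 6370 + 1020 = 7390 km. Period T = 2π√(a³/μ) = 2π√(7390³/398600) = 6322.3 s = 105.37 min.
Single-satellite node shift = (6322.3/86164) × 360° = 26.42°.
With 8 satellites evenly phased, successive equator crossings are 26.42/8 = 3.302° apart.
That is 3.302 × 111.2 = 367 km at the equator.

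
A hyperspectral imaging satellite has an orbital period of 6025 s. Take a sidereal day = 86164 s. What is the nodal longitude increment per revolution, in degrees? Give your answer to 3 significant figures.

25.2°

During one orbit Earth rotates (6025.0 / 86164) × 360° = 25.17°.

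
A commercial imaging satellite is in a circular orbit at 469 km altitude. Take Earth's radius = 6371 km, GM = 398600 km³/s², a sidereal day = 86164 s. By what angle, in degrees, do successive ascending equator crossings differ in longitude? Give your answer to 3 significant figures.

Semi-major axis a = 6371 + 469 = 6840 km. Period T = 2π√(a³/μ) = 2π√(6840³/398600) = 5629.8 s = 93.83 min.
During one orbit Earth rotates (5629.8 / 86164) × 360° = 23.52°.

23.5°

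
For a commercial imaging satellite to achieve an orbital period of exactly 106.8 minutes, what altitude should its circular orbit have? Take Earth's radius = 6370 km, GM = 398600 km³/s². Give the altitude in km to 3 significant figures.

T = 106.8 min = 6408.0 s.
From T = 2π√(a³/μ): a = (μ T²/4π²)^(1/3) = (398600 × 6408.0² / 4π²)^(1/3) = 7457 km.
Altitude h = a − R = 7457 − 6370 = 1087 km.

1090 km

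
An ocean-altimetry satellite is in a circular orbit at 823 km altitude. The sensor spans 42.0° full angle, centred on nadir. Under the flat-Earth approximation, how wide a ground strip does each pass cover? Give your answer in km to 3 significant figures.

Half-angle = 42.0°/2 = 21°.
Swath width ≈ 2h·tan(θ/2) = 2 × 823 × tan(21°) = 631.8 km.

632 km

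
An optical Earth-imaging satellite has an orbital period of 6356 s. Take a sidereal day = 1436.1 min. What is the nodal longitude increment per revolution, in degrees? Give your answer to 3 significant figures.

During one orbit Earth rotates (6356.0 / 86166) × 360° = 26.56°.

26.6°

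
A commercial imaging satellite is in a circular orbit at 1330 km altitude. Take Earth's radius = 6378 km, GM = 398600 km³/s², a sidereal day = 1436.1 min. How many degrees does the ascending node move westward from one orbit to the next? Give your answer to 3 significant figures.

28.1°

Semi-major axis a = 6378 + 1330 = 7708 km. Period T = 2π√(a³/μ) = 2π√(7708³/398600) = 6734.8 s = 112.25 min.
During one orbit Earth rotates (6734.8 / 86166) × 360° = 28.14°.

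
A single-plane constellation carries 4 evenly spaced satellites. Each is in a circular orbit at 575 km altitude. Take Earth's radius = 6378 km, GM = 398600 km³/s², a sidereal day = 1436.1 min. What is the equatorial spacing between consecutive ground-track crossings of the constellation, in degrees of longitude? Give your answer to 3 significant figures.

Semi-major axis a = 6378 + 575 = 6953 km. Period T = 2π√(a³/μ) = 2π√(6953³/398600) = 5769.9 s = 96.17 min.
Single-satellite node shift = (5769.9/86166) × 360° = 24.11°.
With 4 satellites evenly phased, successive equator crossings are 24.11/4 = 6.027° apart.

6.03°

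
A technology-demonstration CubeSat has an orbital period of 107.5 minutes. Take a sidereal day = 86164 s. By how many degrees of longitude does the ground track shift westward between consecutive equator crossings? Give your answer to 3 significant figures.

26.9°

T = 107.5 min = 6450.0 s.
During one orbit Earth rotates (6450.0 / 86164) × 360° = 26.95°.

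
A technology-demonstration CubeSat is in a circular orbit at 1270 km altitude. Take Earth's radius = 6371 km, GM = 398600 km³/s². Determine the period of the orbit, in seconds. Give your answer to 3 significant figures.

Semi-major axis a = 6371 + 1270 = 7641 km. Period T = 2π√(a³/μ) = 2π√(7641³/398600) = 6647.2 s = 110.79 min.

6650 seconds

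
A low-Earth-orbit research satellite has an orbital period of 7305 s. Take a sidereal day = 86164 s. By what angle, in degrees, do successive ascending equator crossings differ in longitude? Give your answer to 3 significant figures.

30.5°

During one orbit Earth rotates (7305.0 / 86164) × 360° = 30.52°.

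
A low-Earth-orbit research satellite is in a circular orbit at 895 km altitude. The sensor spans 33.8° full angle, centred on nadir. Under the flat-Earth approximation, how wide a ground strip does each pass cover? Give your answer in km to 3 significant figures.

544 km

Half-angle = 33.8°/2 = 16.9°.
Swath width ≈ 2h·tan(θ/2) = 2 × 895 × tan(16.9°) = 543.8 km.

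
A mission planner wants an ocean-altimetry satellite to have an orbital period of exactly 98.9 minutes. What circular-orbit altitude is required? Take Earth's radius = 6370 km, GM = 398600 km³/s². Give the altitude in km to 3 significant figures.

714 km

T = 98.9 min = 5934.0 s.
From T = 2π√(a³/μ): a = (μ T²/4π²)^(1/3) = (398600 × 5934.0² / 4π²)^(1/3) = 7084 km.
Altitude h = a − R = 7084 − 6370 = 714 km.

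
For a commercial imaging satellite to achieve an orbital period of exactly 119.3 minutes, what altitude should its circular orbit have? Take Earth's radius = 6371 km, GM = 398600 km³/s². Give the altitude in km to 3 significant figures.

1660 km

T = 119.3 min = 7158.0 s.
From T = 2π√(a³/μ): a = (μ T²/4π²)^(1/3) = (398600 × 7158.0² / 4π²)^(1/3) = 8028 km.
Altitude h = a − R = 8028 − 6371 = 1657 km.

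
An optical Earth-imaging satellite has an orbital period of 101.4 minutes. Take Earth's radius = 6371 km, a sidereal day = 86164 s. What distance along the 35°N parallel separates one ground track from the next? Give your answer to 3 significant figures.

2320 km

T = 101.4 min = 6084.0 s.
Node shift per orbit = (6084.0/86164) × 360° = 25.42°.
Equatorial spacing = 25.42 × 111.2 km/° = 2827 km.
At 35° latitude, spacing = 2827 × cos(35°) = 2315 km.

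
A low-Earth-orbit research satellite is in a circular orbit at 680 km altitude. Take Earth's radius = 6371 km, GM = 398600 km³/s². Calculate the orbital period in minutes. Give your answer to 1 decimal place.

Semi-major axis a = 6371 + 680 = 7051 km. Period T = 2π√(a³/μ) = 2π√(7051³/398600) = 5892.3 s = 98.21 min.

98.2 min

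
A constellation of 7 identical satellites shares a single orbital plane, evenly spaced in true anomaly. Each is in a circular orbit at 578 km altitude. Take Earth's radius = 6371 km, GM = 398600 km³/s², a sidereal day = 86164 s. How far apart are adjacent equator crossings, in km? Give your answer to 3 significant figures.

383 km

Semi-major axis a = 6371 + 578 = 6949 km. Period T = 2π√(a³/μ) = 2π√(6949³/398600) = 5764.9 s = 96.08 min.
Single-satellite node shift = (5764.9/86164) × 360° = 24.09°.
With 7 satellites evenly phased, successive equator crossings are 24.09/7 = 3.441° apart.
That is 3.441 × 111.2 = 383 km at the equator.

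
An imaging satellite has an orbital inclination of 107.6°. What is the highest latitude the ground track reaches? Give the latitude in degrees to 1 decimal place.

72.4°

Retrograde orbit: the ground track reaches ±(180° − i) = ±(180 − 107.6) = ±72.4°.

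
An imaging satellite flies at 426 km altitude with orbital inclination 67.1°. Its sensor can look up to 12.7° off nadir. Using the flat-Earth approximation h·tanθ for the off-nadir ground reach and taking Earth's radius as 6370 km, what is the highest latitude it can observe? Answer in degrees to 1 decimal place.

68.0°

For a prograde orbit the ground track reaches latitude ±i = ±67.1°.
Sensor half-swath on the ground ≈ 426·tan(12.7°) = 96 km = 0.86° of latitude.
Maximum observable latitude ≈ 67.1 + 0.86 = 68.0°.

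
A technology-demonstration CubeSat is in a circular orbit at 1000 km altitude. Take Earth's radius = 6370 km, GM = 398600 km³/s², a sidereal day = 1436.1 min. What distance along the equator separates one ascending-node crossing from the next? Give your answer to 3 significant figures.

2920 km

Semi-major axis a = 6370 + 1000 = 7370 km. Period T = 2π√(a³/μ) = 2π√(7370³/398600) = 6296.7 s = 104.94 min.
During one orbit Earth rotates (6296.7 / 86166) × 360° = 26.31°.
At the equator that is 26.31° × (2π·6370/360) km/° = 26.31 × 111.2 = 2925 km.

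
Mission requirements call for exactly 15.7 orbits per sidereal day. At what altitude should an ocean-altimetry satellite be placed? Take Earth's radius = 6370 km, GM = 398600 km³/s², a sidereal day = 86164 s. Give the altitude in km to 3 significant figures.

Required period T = 86164 / 15.7 = 5488.2 s.
From T = 2π√(a³/μ): a = (μ T²/4π²)^(1/3) = (398600 × 5488.2² / 4π²)^(1/3) = 6725 km.
Altitude h = a − R = 6725 − 6370 = 355 km.

355 km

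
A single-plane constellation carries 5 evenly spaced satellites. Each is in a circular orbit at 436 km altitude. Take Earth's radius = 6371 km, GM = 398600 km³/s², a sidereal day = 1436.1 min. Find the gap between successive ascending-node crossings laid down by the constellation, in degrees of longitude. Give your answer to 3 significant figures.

4.67°

Semi-major axis a = 6371 + 436 = 6807 km. Period T = 2π√(a³/μ) = 2π√(6807³/398600) = 5589.1 s = 93.15 min.
Single-satellite node shift = (5589.1/86166) × 360° = 23.35°.
With 5 satellites evenly phased, successive equator crossings are 23.35/5 = 4.670° apart.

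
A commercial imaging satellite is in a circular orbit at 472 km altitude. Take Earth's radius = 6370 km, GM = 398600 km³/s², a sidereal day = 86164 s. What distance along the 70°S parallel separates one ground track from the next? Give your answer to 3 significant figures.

Semi-major axis a = 6370 + 472 = 6842 km. Period T = 2π√(a³/μ) = 2π√(6842³/398600) = 5632.3 s = 93.87 min.
Node shift per orbit = (5632.3/86164) × 360° = 23.53°.
Equatorial spacing = 23.53 × 111.2 km/° = 2616 km.
At 70° latitude, spacing = 2616 × cos(70°) = 895 km.

895 km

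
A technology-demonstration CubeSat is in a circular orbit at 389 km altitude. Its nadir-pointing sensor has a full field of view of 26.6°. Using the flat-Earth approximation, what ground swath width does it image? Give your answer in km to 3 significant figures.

184 km

Half-angle = 26.6°/2 = 13.3°.
Swath width ≈ 2h·tan(θ/2) = 2 × 389 × tan(13.3°) = 183.9 km.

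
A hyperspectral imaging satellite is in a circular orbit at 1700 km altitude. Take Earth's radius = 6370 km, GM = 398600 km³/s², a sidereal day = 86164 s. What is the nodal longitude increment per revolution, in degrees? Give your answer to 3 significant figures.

30.1°

Semi-major axis a = 6370 + 1700 = 8070 km. Period T = 2π√(a³/μ) = 2π√(8070³/398600) = 7214.8 s = 120.25 min.
During one orbit Earth rotates (7214.8 / 86164) × 360° = 30.14°.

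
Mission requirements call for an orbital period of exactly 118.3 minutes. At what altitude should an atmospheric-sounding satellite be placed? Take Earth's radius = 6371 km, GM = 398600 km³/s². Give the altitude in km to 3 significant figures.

1610 km

T = 118.3 min = 7098.0 s.
From T = 2π√(a³/μ): a = (μ T²/4π²)^(1/3) = (398600 × 7098.0² / 4π²)^(1/3) = 7983 km.
Altitude h = a − R = 7983 − 6371 = 1612 km.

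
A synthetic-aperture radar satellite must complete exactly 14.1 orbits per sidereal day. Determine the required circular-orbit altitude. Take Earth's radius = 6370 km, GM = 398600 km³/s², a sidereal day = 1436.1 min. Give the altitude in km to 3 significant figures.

854 km

Required period T = 86166 / 14.1 = 6111.1 s.
From T = 2π√(a³/μ): a = (μ T²/4π²)^(1/3) = (398600 × 6111.1² / 4π²)^(1/3) = 7224 km.
Altitude h = a − R = 7224 − 6370 = 854 km.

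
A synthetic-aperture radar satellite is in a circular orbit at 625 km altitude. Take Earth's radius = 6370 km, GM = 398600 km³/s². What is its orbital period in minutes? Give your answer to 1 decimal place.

97.0 min

Semi-major axis a = 6370 + 625 = 6995 km. Period T = 2π√(a³/μ) = 2π√(6995³/398600) = 5822.3 s = 97.04 min.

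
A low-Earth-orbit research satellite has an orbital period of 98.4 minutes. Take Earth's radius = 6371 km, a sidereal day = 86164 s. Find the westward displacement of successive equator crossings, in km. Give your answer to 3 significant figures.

T = 98.4 min = 5904.0 s.
During one orbit Earth rotates (5904.0 / 86164) × 360° = 24.67°.
At the equator that is 24.67° × (2π·6371/360) km/° = 24.67 × 111.2 = 2743 km.

2740 km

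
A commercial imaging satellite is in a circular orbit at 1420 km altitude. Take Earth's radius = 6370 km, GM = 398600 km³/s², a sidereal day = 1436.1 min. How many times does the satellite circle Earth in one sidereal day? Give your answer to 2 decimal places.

Semi-major axis a = 6370 + 1420 = 7790 km. Period T = 2π√(a³/μ) = 2π√(7790³/398600) = 6842.5 s = 114.04 min.
Orbits per sidereal day = 86166 / 6842.5 = 12.593.

12.59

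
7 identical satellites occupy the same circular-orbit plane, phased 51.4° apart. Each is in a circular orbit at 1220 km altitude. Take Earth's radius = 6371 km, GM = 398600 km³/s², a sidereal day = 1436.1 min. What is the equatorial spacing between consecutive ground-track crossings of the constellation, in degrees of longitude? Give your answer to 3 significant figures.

3.93°

Semi-major axis a = 6371 + 1220 = 7591 km. Period T = 2π√(a³/μ) = 2π√(7591³/398600) = 6582.0 s = 109.70 min.
Single-satellite node shift = (6582.0/86166) × 360° = 27.50°.
With 7 satellites evenly phased, successive equator crossings are 27.50/7 = 3.929° apart.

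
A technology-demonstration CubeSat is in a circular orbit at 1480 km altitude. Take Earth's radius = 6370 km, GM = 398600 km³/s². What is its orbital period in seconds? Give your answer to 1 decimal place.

Semi-major axis a = 6370 + 1480 = 7850 km. Period T = 2π√(a³/μ) = 2π√(7850³/398600) = 6921.7 s = 115.36 min.

6921.7 seconds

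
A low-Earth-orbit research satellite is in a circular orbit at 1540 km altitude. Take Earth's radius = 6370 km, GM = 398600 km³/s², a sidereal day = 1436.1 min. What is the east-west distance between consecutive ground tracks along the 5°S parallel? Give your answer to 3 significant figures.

3240 km

Semi-major axis a = 6370 + 1540 = 7910 km. Period T = 2π√(a³/μ) = 2π√(7910³/398600) = 7001.3 s = 116.69 min.
Node shift per orbit = (7001.3/86166) × 360° = 29.25°.
Equatorial spacing = 29.25 × 111.2 km/° = 3252 km.
At 5° latitude, spacing = 3252 × cos(5°) = 3240 km.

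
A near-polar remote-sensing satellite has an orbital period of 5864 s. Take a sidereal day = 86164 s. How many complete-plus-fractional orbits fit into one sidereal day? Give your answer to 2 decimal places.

14.69

Orbits per sidereal day = 86164 / 5864.0 = 14.694.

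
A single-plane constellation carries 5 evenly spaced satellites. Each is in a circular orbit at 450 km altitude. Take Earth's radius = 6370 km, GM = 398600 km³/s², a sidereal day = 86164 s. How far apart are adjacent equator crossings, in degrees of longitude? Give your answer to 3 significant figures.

Semi-major axis a = 6370 + 450 = 6820 km. Period T = 2π√(a³/μ) = 2π√(6820³/398600) = 5605.2 s = 93.42 min.
Single-satellite node shift = (5605.2/86164) × 360° = 23.42°.
With 5 satellites evenly phased, successive equator crossings are 23.42/5 = 4.684° apart.

4.68°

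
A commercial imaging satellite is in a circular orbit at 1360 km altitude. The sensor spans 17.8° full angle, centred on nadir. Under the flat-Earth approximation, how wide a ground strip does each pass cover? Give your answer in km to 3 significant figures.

Half-angle = 17.8°/2 = 8.9°.
Swath width ≈ 2h·tan(θ/2) = 2 × 1360 × tan(8.9°) = 425.9 km.

426 km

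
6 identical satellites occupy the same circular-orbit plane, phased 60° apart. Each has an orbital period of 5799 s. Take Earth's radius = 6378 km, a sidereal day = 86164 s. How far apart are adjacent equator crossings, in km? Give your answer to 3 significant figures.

Single-satellite node shift = (5799.0/86164) × 360° = 24.23°.
With 6 satellites evenly phased, successive equator crossings are 24.23/6 = 4.038° apart.
That is 4.038 × 111.3 = 450 km at the equator.

450 km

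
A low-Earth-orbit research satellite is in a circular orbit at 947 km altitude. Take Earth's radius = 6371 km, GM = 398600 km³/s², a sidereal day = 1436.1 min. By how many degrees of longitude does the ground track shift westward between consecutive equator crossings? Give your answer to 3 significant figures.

26.0°

Semi-major axis a = 6371 + 947 = 7318 km. Period T = 2π√(a³/μ) = 2π√(7318³/398600) = 6230.2 s = 103.84 min.
During one orbit Earth rotates (6230.2 / 86166) × 360° = 26.03°.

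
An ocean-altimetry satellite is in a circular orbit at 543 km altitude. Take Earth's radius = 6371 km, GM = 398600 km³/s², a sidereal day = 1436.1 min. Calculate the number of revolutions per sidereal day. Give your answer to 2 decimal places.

15.06

Semi-major axis a = 6371 + 543 = 6914 km. Period T = 2π√(a³/μ) = 2π√(6914³/398600) = 5721.4 s = 95.36 min.
Orbits per sidereal day = 86166 / 5721.4 = 15.060.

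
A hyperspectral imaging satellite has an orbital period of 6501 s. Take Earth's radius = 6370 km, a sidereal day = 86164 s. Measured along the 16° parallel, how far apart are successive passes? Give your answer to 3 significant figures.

2900 km

Node shift per orbit = (6501.0/86164) × 360° = 27.16°.
Equatorial spacing = 27.16 × 111.2 km/° = 3020 km.
At 16° latitude, spacing = 3020 × cos(16°) = 2903 km.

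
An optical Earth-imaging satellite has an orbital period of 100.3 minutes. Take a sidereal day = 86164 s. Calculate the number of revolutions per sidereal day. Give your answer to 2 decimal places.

T = 100.3 min = 6018.0 s.
Orbits per sidereal day = 86164 / 6018.0 = 14.318.

14.32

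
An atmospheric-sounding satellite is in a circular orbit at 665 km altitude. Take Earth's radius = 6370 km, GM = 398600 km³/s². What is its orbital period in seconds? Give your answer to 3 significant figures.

Semi-major axis a = 6370 + 665 = 7035 km. Period T = 2π√(a³/μ) = 2π√(7035³/398600) = 5872.3 s = 97.87 min.

5870 seconds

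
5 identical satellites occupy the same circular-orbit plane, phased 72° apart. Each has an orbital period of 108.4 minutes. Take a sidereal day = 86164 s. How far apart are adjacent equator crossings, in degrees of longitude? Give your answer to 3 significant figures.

5.43°

T = 108.4 min = 6504.0 s.
Single-satellite node shift = (6504.0/86164) × 360° = 27.17°.
With 5 satellites evenly phased, successive equator crossings are 27.17/5 = 5.435° apart.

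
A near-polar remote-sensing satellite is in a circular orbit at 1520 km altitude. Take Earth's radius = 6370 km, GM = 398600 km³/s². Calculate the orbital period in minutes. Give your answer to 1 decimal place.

Semi-major axis a = 6370 + 1520 = 7890 km. Period T = 2π√(a³/μ) = 2π√(7890³/398600) = 6974.7 s = 116.25 min.

116.2 min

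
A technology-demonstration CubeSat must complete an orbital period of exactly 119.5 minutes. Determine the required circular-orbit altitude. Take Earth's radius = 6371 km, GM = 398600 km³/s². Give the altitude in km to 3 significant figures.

T = 119.5 min = 7170.0 s.
From T = 2π√(a³/μ): a = (μ T²/4π²)^(1/3) = (398600 × 7170.0² / 4π²)^(1/3) = 8037 km.
Altitude h = a − R = 8037 − 6371 = 1666 km.

1670 km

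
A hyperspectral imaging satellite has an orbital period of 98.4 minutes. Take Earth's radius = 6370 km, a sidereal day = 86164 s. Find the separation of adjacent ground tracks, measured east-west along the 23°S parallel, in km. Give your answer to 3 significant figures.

2520 km

T = 98.4 min = 5904.0 s.
Node shift per orbit = (5904.0/86164) × 360° = 24.67°.
Equatorial spacing = 24.67 × 111.2 km/° = 2742 km.
At 23° latitude, spacing = 2742 × cos(23°) = 2524 km.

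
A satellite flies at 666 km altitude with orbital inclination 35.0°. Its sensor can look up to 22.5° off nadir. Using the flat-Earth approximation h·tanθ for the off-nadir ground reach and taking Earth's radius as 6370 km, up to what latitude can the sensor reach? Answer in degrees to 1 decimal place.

For a prograde orbit the ground track reaches latitude ±i = ±35.0°.
Sensor half-swath on the ground ≈ 666·tan(22.5°) = 276 km = 2.48° of latitude.
Maximum observable latitude ≈ 35.0 + 2.48 = 37.5°.

37.5°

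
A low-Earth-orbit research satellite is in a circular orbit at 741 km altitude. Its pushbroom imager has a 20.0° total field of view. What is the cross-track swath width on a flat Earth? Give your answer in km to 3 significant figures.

261 km

Half-angle = 20.0°/2 = 10°.
Swath width ≈ 2h·tan(θ/2) = 2 × 741 × tan(10°) = 261.3 km.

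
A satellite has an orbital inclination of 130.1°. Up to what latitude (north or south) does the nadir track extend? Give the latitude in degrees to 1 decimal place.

49.9°

Retrograde orbit: the ground track reaches ±(180° − i) = ±(180 − 130.1) = ±49.9°.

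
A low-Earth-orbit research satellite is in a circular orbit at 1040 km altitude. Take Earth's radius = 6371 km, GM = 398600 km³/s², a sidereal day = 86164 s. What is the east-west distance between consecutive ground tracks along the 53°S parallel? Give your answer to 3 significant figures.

Semi-major axis a = 6371 + 1040 = 7411 km. Period T = 2π√(a³/μ) = 2π√(7411³/398600) = 6349.3 s = 105.82 min.
Node shift per orbit = (6349.3/86164) × 360° = 26.53°.
Equatorial spacing = 26.53 × 111.2 km/° = 2950 km.
At 53° latitude, spacing = 2950 × cos(53°) = 1775 km.

1780 km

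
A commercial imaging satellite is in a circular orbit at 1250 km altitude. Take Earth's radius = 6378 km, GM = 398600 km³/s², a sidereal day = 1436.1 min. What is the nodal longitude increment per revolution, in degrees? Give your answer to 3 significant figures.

27.7°

Semi-major axis a = 6378 + 1250 = 7628 km. Period T = 2π√(a³/μ) = 2π√(7628³/398600) = 6630.2 s = 110.50 min.
During one orbit Earth rotates (6630.2 / 86166) × 360° = 27.70°.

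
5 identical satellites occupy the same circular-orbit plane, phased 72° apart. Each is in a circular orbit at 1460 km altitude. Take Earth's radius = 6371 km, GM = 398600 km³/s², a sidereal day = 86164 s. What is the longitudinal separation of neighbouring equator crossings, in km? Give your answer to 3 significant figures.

641 km

Semi-major axis a = 6371 + 1460 = 7831 km. Period T = 2π√(a³/μ) = 2π√(7831³/398600) = 6896.6 s = 114.94 min.
Single-satellite node shift = (6896.6/86164) × 360° = 28.81°.
With 5 satellites evenly phased, successive equator crossings are 28.81/5 = 5.763° apart.
That is 5.763 × 111.2 = 641 km at the equator.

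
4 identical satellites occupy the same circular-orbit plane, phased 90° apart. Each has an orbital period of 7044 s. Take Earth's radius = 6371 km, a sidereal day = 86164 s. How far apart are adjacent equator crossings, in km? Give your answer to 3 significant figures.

Single-satellite node shift = (7044.0/86164) × 360° = 29.43°.
With 4 satellites evenly phased, successive equator crossings are 29.43/4 = 7.358° apart.
That is 7.358 × 111.2 = 818 km at the equator.

818 km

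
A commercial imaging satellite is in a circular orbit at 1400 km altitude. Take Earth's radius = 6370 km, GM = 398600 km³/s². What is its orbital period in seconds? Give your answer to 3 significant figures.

6820 seconds

Semi-major axis a = 6370 + 1400 = 7770 km. Period T = 2π√(a³/μ) = 2π√(7770³/398600) = 6816.2 s = 113.60 min.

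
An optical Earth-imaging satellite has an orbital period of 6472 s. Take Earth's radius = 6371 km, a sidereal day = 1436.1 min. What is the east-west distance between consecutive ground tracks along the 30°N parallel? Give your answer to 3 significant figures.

2600 km

Node shift per orbit = (6472.0/86166) × 360° = 27.04°.
Equatorial spacing = 27.04 × 111.2 km/° = 3007 km.
At 30° latitude, spacing = 3007 × cos(30°) = 2604 km.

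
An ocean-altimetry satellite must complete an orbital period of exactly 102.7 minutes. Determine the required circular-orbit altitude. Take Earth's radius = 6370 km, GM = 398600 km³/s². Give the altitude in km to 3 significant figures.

895 km

T = 102.7 min = 6162.0 s.
From T = 2π√(a³/μ): a = (μ T²/4π²)^(1/3) = (398600 × 6162.0² / 4π²)^(1/3) = 7265 km.
Altitude h = a − R = 7265 − 6370 = 895 km.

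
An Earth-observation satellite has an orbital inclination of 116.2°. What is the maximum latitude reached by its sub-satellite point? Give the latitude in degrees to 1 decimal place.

63.8°

Retrograde orbit: the ground track reaches ±(180° − i) = ±(180 − 116.2) = ±63.8°.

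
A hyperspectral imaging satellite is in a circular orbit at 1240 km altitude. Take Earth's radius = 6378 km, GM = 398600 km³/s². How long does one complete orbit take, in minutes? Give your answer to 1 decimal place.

110.3 min

Semi-major axis a = 6378 + 1240 = 7618 km. Period T = 2π√(a³/μ) = 2π√(7618³/398600) = 6617.2 s = 110.29 min.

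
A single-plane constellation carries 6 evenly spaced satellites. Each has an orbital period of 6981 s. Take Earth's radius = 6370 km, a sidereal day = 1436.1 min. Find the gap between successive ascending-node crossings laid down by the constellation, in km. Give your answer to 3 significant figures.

540 km

Single-satellite node shift = (6981.0/86166) × 360° = 29.17°.
With 6 satellites evenly phased, successive equator crossings are 29.17/6 = 4.861° apart.
That is 4.861 × 111.2 = 540 km at the equator.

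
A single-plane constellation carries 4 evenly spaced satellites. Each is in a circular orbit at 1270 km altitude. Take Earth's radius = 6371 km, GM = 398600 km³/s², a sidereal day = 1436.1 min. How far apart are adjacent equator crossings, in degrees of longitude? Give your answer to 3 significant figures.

Semi-major axis a = 6371 + 1270 = 7641 km. Period T = 2π√(a³/μ) = 2π√(7641³/398600) = 6647.2 s = 110.79 min.
Single-satellite node shift = (6647.2/86166) × 360° = 27.77°.
With 4 satellites evenly phased, successive equator crossings are 27.77/4 = 6.943° apart.

6.94°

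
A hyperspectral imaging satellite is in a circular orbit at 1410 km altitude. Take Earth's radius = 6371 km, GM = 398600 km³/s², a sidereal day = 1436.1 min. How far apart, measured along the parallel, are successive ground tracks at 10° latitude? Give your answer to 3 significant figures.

3130 km

Semi-major axis a = 6371 + 1410 = 7781 km. Period T = 2π√(a³/μ) = 2π√(7781³/398600) = 6830.7 s = 113.84 min.
Node shift per orbit = (6830.7/86166) × 360° = 28.54°.
Equatorial spacing = 28.54 × 111.2 km/° = 3173 km.
At 10° latitude, spacing = 3173 × cos(10°) = 3125 km.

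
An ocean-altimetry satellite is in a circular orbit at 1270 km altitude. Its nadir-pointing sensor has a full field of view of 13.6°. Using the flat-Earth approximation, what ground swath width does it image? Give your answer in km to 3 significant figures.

303 km

Half-angle = 13.6°/2 = 6.8°.
Swath width ≈ 2h·tan(θ/2) = 2 × 1270 × tan(6.8°) = 302.9 km.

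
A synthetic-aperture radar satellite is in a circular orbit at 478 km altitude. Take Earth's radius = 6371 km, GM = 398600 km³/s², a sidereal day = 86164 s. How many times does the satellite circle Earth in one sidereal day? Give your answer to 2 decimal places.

Semi-major axis a = 6371 + 478 = 6849 km. Period T = 2π√(a³/μ) = 2π√(6849³/398600) = 5640.9 s = 94.02 min.
Orbits per sidereal day = 86164 / 5640.9 = 15.275.

15.27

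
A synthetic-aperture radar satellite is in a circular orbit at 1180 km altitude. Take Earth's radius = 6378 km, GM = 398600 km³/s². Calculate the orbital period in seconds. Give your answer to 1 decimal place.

6539.2 seconds

Semi-major axis a = 6378 + 1180 = 7558 km. Period T = 2π√(a³/μ) = 2π√(7558³/398600) = 6539.2 s = 108.99 min.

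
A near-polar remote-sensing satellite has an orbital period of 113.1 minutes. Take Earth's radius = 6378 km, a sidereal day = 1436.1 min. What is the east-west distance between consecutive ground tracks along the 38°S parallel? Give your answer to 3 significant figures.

T = 113.1 min = 6786.0 s.
Node shift per orbit = (6786.0/86166) × 360° = 28.35°.
Equatorial spacing = 28.35 × 111.3 km/° = 3156 km.
At 38° latitude, spacing = 3156 × cos(38°) = 2487 km.

2490 km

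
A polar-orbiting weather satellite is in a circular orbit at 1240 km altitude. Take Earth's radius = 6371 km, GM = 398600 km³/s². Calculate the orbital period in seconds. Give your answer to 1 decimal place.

Semi-major axis a = 6371 + 1240 = 7611 km. Period T = 2π√(a³/μ) = 2π√(7611³/398600) = 6608.1 s = 110.13 min.

6608.1 seconds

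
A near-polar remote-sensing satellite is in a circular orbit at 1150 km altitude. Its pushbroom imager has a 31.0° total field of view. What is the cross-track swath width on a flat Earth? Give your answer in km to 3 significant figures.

Half-angle = 31.0°/2 = 15.5°.
Swath width ≈ 2h·tan(θ/2) = 2 × 1150 × tan(15.5°) = 637.8 km.

638 km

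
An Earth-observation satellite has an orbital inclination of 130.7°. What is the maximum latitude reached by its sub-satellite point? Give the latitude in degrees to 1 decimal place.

49.3°

Retrograde orbit: the ground track reaches ±(180° − i) = ±(180 − 130.7) = ±49.3°.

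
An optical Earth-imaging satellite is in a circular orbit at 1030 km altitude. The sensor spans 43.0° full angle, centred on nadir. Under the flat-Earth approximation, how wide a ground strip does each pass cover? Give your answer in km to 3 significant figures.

811 km

Half-angle = 43.0°/2 = 21.5°.
Swath width ≈ 2h·tan(θ/2) = 2 × 1030 × tan(21.5°) = 811.5 km.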